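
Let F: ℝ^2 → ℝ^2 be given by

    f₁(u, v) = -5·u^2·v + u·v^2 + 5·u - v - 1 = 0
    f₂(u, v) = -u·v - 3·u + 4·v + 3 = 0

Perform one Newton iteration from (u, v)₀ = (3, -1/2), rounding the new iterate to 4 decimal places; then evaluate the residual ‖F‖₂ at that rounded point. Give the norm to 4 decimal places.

1.8914

At (3, -1/2): F = (37.7500, -6.5000).
Jacobian J = [[-10·u·v + v^2 + 5, -5·u^2 + 2·u·v - 1], [-v - 3, -u + 4]].
At the point, J = [[20.2500, -49.0000], [-2.5000, 1.0000]] (det J = -102.2500).
Solving J·Δ = −F gives Δ = (-2.7457, -0.3643).
Then the next iterate is (u, v)₁ = (0.2543, -0.8643).
Re-evaluating at (0.2543, -0.8643): F = (1.605231, -1.000309), so ‖F‖₂ = 1.8914.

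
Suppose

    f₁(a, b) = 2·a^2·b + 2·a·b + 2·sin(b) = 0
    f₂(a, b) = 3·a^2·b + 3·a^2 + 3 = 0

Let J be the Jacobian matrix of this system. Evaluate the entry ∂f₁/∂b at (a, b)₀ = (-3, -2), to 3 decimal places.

11.168

∂f₁/∂b = 2·a^2 + 2·a + 2·cos(b).
At (-3, -2) this is 11.168.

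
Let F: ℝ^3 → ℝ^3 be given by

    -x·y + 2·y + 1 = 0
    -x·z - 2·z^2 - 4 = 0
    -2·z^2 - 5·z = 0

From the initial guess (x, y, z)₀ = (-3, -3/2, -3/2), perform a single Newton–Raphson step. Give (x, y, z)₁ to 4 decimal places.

At (-3, -3/2, -3/2): F = (-6.5000, -13.0000, 3.0000).
Jacobian J = [[-y, -x + 2, 0], [-z, 0, -x - 4·z], [0, 0, -4·z - 5]].
At the point, J = [[1.5000, 5.0000, 0.0000], [1.5000, 0.0000, 9.0000], [0.0000, 0.0000, 1.0000]] (det J = -7.5000).
Solving J·Δ = −F gives Δ = (26.6667, -6.7000, -3.0000).
Then the next iterate is (x, y, z)₁ = (23.6667, -8.2000, -4.5000).

(23.6667, -8.2000, -4.5000)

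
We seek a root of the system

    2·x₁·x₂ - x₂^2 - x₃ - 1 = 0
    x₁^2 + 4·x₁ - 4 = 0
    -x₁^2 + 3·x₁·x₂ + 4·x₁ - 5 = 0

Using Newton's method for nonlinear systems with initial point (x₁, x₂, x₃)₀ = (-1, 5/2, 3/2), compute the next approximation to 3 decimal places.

At (-1, 5/2, 3/2): F = (-13.750, -7.000, -17.500).
Jacobian J = [[2·x₂, 2·x₁ - 2·x₂, -1], [2·x₁ + 4, 0, 0], [-2·x₁ + 3·x₂ + 4, 3·x₁, 0]].
At the point, J = [[5.000, -7.000, -1.000], [2.000, 0.000, 0.000], [13.500, -3.000, 0.000]] (det J = 6.000).
Solving J·Δ = −F gives Δ = (3.500, 9.917, -65.667).
Then the next iterate is (x₁, x₂, x₃)₁ = (2.500, 12.417, -64.167).

(2.500, 12.417, -64.167)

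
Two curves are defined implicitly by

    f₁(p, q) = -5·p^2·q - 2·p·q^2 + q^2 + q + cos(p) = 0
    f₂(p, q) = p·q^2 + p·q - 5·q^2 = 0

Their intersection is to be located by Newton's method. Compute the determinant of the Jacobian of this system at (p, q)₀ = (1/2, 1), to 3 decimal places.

64.075

J = [[-10·p·q - 2·q^2 - sin(p), -5·p^2 - 4·p·q + 2·q + 1], [q^2 + q, 2·p·q + p - 10·q]].
At the point, J = [[-7.47943, -0.250], [2.000, -8.500]].
det J = 64.075.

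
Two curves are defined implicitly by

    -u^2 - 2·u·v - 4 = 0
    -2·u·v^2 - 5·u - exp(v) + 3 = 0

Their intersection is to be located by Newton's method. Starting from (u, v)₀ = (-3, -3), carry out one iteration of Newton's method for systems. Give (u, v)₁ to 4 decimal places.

At (-3, -3): F = (-31.0000, 71.950213).
Jacobian J = [[-2·u - 2·v, -2·u], [-2·v^2 - 5, -4·u·v - exp(v)]].
At the point, J = [[12.0000, 6.0000], [-23.0000, -36.049787]] (det J = -294.597445).
Solving J·Δ = −F gives Δ = (2.3281, 0.5105).
Then the next iterate is (u, v)₁ = (-0.6719, -2.4895).

(-0.6719, -2.4895)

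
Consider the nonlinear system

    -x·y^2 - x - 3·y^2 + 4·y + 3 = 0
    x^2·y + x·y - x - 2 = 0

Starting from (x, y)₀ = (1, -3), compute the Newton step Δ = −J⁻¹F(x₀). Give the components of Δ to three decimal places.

(-0.615, 1.423)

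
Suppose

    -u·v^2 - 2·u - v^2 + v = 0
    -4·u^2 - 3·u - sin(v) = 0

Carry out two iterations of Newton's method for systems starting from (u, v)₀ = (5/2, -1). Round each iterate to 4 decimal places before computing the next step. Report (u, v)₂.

At (5/2, -1): F = (-9.5000, -31.658529).
Jacobian J = [[-v^2 - 2, -2·u·v - 2·v + 1], [-8·u - 3, -cos(v)]].
At the point, J = [[-3.0000, 8.0000], [-23.0000, -0.540302]] (det J = 185.620907).
Solving J·Δ = −F gives Δ = (-1.3921, 0.6655).
Then the next iterate is (u, v)₁ = (1.1079, -0.3345).
Round to (1.1079, -0.3345) and repeat: F = (-2.786153, -7.905173), J = [[-2.111890, 2.410185], [-11.8632, -0.944575]].
Δ = (-0.7089, 0.5348), so (u, v)₂ = (0.3990, 0.2003).

(0.3990, 0.2003)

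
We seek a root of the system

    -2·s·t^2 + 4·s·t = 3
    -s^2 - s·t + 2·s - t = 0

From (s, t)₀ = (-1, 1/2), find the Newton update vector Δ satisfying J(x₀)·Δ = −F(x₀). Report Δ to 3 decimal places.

At (-1, 1/2): F = (-4.500, -3.000).
Jacobian J = [[-2·t^2 + 4·t, -4·s·t + 4·s], [-2·s - t + 2, -s - 1]].
At the point, J = [[1.500, -2.000], [3.500, 0.000]] (det J = 7.000).
Solving J·Δ = −F gives Δ = (0.857, -1.607).

(0.857, -1.607)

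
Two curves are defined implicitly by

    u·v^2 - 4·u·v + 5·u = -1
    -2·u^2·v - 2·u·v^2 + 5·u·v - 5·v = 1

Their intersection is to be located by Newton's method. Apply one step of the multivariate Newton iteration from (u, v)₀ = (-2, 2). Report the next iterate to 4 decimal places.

(-1.0000, 0.1429)

At (-2, 2): F = (-1.0000, -31.0000).
Jacobian J = [[v^2 - 4·v + 5, 2·u·v - 4·u], [-4·u·v - 2·v^2 + 5·v, -2·u^2 - 4·u·v + 5·u - 5]].
At the point, J = [[1.0000, 0.0000], [18.0000, -7.0000]] (det J = -7.0000).
Solving J·Δ = −F gives Δ = (1.0000, -1.8571).
Then the next iterate is (u, v)₁ = (-1.0000, 0.1429).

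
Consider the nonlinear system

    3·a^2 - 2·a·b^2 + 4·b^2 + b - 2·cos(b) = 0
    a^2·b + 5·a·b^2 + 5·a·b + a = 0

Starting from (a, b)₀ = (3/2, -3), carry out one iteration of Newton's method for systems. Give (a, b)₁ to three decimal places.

(2.213, -1.427)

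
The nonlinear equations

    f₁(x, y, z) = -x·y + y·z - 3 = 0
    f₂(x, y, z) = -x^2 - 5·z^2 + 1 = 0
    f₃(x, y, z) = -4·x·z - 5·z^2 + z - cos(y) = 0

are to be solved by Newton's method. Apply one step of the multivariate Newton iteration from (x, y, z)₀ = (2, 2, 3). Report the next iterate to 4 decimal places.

At (2, 2, 3): F = (-1.0000, -48.0000, -65.583853).
Jacobian J = [[-y, -x + z, y], [-2·x, 0, -10·z], [-4·z, sin(y), -4·x - 10·z + 1]].
At the point, J = [[-2.0000, 1.0000, 2.0000], [-4.0000, 0.0000, -30.0000], [-12.0000, 0.909297, -37.0000]] (det J = 150.167775).
Solving J·Δ = −F gives Δ = (-0.5124, 3.0386, -1.5317).
Then the next iterate is (x, y, z)₁ = (1.4876, 5.0386, 1.4683).

(1.4876, 5.0386, 1.4683)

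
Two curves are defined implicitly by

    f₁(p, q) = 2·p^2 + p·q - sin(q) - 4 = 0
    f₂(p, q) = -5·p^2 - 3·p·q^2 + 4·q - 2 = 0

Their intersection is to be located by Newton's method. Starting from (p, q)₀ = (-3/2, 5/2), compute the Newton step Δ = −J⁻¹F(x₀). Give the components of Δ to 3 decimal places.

(-0.887, -1.064)

At (-3/2, 5/2): F = (-3.84847, 24.875).
Jacobian J = [[4·p + q, p - cos(q)], [-10·p - 3·q^2, -6·p·q + 4]].
At the point, J = [[-3.500, -0.69886], [-3.750, 26.500]] (det J = -95.37071).
Solving J·Δ = −F gives Δ = (-0.887, -1.064).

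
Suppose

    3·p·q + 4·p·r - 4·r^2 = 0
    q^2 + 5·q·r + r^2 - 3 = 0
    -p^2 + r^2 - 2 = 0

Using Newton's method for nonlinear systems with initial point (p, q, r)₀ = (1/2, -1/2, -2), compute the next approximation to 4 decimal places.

At (1/2, -1/2, -2): F = (-20.7500, 6.2500, 1.7500).
Jacobian J = [[3·q + 4·r, 3·p, 4·p - 8·r], [0, 2·q + 5·r, 5·q + 2·r], [-2·p, 0, 2·r]].
At the point, J = [[-9.5000, 1.5000, 18.0000], [0.0000, -11.0000, -6.5000], [-1.0000, 0.0000, -4.0000]] (det J = -606.2500).
Solving J·Δ = −F gives Δ = (-0.9007, 0.1766, 0.6627).
Then the next iterate is (p, q, r)₁ = (-0.4007, -0.3234, -1.3373).

(-0.4007, -0.3234, -1.3373)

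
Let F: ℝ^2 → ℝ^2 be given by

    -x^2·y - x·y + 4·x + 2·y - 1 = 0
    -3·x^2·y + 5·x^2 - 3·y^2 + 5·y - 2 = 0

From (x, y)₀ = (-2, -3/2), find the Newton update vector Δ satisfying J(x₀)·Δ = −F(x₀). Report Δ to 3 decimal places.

(-18.000, -352.875)

At (-2, -3/2): F = (-9.000, 21.750).
Jacobian J = [[-2·x·y - y + 4, -x^2 - x + 2], [-6·x·y + 10·x, -3·x^2 - 6·y + 5]].
At the point, J = [[-0.500, 0.000], [-38.000, 2.000]] (det J = -1.000).
Solving J·Δ = −F gives Δ = (-18.000, -352.875).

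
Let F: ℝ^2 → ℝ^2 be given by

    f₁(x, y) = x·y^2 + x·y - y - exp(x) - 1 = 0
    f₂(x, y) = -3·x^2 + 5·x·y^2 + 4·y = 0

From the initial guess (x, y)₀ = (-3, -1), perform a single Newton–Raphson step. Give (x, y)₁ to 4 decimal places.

(-1.1065, -0.9280)

At (-3, -1): F = (-0.049787, -46.0000).
Jacobian J = [[y^2 + y - exp(x), 2·x·y + x - 1], [-6·x + 5·y^2, 10·x·y + 4]].
At the point, J = [[-0.049787, 2.0000], [23.0000, 34.0000]] (det J = -47.692760).
Solving J·Δ = −F gives Δ = (1.8935, 0.0720).
Then the next iterate is (x, y)₁ = (-1.1065, -0.9280).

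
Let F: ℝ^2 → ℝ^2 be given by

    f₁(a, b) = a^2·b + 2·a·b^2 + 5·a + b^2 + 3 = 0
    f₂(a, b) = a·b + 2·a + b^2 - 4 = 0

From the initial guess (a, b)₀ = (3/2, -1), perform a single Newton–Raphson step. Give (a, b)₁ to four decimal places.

At (3/2, -1): F = (12.2500, -1.5000).
Jacobian J = [[2·a·b + 2·b^2 + 5, a^2 + 4·a·b + 2·b], [b + 2, a + 2·b]].
At the point, J = [[4.0000, -5.7500], [1.0000, -0.5000]] (det J = 3.7500).
Solving J·Δ = −F gives Δ = (3.9333, 4.8667).
Then the next iterate is (a, b)₁ = (5.4333, 3.8667).

(5.4333, 3.8667)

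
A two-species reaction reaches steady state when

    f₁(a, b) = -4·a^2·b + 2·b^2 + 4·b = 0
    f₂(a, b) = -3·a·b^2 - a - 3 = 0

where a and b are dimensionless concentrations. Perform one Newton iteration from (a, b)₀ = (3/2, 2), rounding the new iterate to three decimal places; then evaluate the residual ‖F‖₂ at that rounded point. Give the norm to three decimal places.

At (3/2, 2): F = (-2.000, -22.500).
Jacobian J = [[-8·a·b, -4·a^2 + 4·b + 4], [-3·b^2 - 1, -6·a·b]].
At the point, J = [[-24.000, 3.000], [-13.000, -18.000]] (det J = 471.000).
Solving J·Δ = −F gives Δ = (-0.220, -1.091).
Then the next iterate is (a, b)₁ = (1.280, 0.909).
Re-evaluating at (1.280, 0.909): F = (-0.66866, -7.45292), so ‖F‖₂ = 7.483.

7.483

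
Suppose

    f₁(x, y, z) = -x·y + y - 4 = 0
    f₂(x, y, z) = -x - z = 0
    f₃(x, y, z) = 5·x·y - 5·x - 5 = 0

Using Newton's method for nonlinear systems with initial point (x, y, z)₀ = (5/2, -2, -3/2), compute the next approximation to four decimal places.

(33.0000, 38.0000, -33.0000)

At (5/2, -2, -3/2): F = (-1.0000, -1.0000, -42.5000).
Jacobian J = [[-y, -x + 1, 0], [-1, 0, -1], [5·y - 5, 5·x, 0]].
At the point, J = [[2.0000, -1.5000, 0.0000], [-1.0000, 0.0000, -1.0000], [-15.0000, 12.5000, 0.0000]] (det J = 2.5000).
Solving J·Δ = −F gives Δ = (30.5000, 40.0000, -31.5000).
Then the next iterate is (x, y, z)₁ = (33.0000, 38.0000, -33.0000).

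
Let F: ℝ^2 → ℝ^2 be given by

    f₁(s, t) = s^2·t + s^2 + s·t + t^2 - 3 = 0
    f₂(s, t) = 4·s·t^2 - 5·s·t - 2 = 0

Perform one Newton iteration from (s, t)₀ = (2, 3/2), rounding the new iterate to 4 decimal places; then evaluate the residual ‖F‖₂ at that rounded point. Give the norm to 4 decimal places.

At (2, 3/2): F = (12.2500, 1.0000).
Jacobian J = [[2·s·t + 2·s + t, s^2 + s + 2·t], [4·t^2 - 5·t, 8·s·t - 5·s]].
At the point, J = [[11.5000, 9.0000], [1.5000, 14.0000]] (det J = 147.5000).
Solving J·Δ = −F gives Δ = (-1.1017, 0.0466).
Then the next iterate is (s, t)₁ = (0.8983, 1.5466).
Re-evaluating at (0.8983, 1.5466): F = (2.836243, -0.351722), so ‖F‖₂ = 2.8580.

2.8580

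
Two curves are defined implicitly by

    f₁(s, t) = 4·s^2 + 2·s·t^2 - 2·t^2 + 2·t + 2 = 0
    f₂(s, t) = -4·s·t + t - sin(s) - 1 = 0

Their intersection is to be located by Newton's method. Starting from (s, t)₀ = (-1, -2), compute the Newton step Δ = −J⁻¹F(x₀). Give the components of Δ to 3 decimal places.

At (-1, -2): F = (-14.000, -10.15853).
Jacobian J = [[8·s + 2·t^2, 4·s·t - 4·t + 2], [-4·t - cos(s), -4·s + 1]].
At the point, J = [[0.000, 18.000], [7.45970, 5.000]] (det J = -134.27456).
Solving J·Δ = −F gives Δ = (0.840, 0.778).

(0.840, 0.778)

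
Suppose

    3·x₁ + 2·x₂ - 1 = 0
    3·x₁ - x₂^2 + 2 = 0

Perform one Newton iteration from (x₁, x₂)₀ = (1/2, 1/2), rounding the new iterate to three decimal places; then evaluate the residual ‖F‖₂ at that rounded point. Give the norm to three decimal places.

At (1/2, 1/2): F = (1.500, 3.250).
Jacobian J = [[3, 2], [3, -2·x₂]].
At the point, J = [[3.000, 2.000], [3.000, -1.000]] (det J = -9.000).
Solving J·Δ = −F gives Δ = (-0.889, 0.583).
Then the next iterate is (x₁, x₂)₁ = (-0.389, 1.083).
Re-evaluating at (-0.389, 1.083): F = (-0.001, -0.33989), so ‖F‖₂ = 0.340.

0.340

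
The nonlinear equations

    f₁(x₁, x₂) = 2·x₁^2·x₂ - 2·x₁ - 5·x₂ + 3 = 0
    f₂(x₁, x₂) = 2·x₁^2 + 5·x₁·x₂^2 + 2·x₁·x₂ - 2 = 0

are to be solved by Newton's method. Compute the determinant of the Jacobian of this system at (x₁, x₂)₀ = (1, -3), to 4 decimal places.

J = [[4·x₁·x₂ - 2, 2·x₁^2 - 5], [4·x₁ + 5·x₂^2 + 2·x₂, 10·x₁·x₂ + 2·x₁]].
At the point, J = [[-14.0000, -3.0000], [43.0000, -28.0000]].
det J = 521.0000.

521.0000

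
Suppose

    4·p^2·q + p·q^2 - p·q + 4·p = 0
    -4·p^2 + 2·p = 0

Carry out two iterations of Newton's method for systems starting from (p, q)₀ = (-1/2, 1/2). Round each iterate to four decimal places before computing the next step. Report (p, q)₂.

(-0.0333, -0.2272)

At (-1/2, 1/2): F = (-1.3750, -2.0000).
Jacobian J = [[8·p·q + q^2 - q + 4, 4·p^2 + 2·p·q - p], [-8·p + 2, 0]].
At the point, J = [[1.7500, 1.0000], [6.0000, 0.0000]] (det J = -6.0000).
Solving J·Δ = −F gives Δ = (0.3333, 0.7917).
Then the next iterate is (p, q)₁ = (-0.1667, 1.2917).
Round to (-0.1667, 1.2917) and repeat: F = (-0.586031, -0.444556), J = [[2.654178, -0.152797], [3.3336, 0.0000]].
Δ = (0.1334, -1.5189), so (p, q)₂ = (-0.0333, -0.2272).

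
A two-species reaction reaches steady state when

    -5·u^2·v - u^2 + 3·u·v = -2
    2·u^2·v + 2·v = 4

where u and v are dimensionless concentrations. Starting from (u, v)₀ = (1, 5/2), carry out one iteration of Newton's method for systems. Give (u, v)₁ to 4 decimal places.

(0.9310, 1.1724)

At (1, 5/2): F = (-4.0000, 6.0000).
Jacobian J = [[-10·u·v - 2·u + 3·v, -5·u^2 + 3·u], [4·u·v, 2·u^2 + 2]].
At the point, J = [[-19.5000, -2.0000], [10.0000, 4.0000]] (det J = -58.0000).
Solving J·Δ = −F gives Δ = (-0.0690, -1.3276).
Then the next iterate is (u, v)₁ = (0.9310, 1.1724).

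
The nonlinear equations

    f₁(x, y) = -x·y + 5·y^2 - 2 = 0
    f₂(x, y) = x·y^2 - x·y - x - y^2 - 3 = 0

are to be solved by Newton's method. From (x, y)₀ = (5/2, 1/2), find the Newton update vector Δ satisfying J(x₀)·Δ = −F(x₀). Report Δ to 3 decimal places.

At (5/2, 1/2): F = (-2.000, -6.375).
Jacobian J = [[-y, -x + 10·y], [y^2 - y - 1, 2·x·y - x - 2·y]].
At the point, J = [[-0.500, 2.500], [-1.250, -1.000]] (det J = 3.625).
Solving J·Δ = −F gives Δ = (-4.948, -0.190).

(-4.948, -0.190)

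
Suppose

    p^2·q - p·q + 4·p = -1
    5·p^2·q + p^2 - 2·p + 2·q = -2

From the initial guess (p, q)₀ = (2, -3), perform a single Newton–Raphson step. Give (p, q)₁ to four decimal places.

At (2, -3): F = (3.0000, -64.0000).
Jacobian J = [[2·p·q - q + 4, p^2 - p], [10·p·q + 2·p - 2, 5·p^2 + 2]].
At the point, J = [[-5.0000, 2.0000], [-58.0000, 22.0000]] (det J = 6.0000).
Solving J·Δ = −F gives Δ = (-32.3333, -82.3333).
Then the next iterate is (p, q)₁ = (-30.3333, -85.3333).

(-30.3333, -85.3333)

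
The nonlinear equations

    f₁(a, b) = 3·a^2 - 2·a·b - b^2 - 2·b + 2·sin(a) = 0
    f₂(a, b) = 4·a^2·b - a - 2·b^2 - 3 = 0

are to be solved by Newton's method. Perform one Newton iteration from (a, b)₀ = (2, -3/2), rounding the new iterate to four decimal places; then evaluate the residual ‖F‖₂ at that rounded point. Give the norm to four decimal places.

11.5538

At (2, -3/2): F = (20.568595, -33.5000).
Jacobian J = [[6·a - 2·b + 2·cos(a), -2·a - 2·b - 2], [8·a·b - 1, 4·a^2 - 4·b]].
At the point, J = [[14.167706, -3.0000], [-25.0000, 22.0000]] (det J = 236.689539).
Solving J·Δ = −F gives Δ = (-1.4872, -0.1673).
Then the next iterate is (a, b)₁ = (0.5128, -1.6673).
Re-evaluating at (0.5128, -1.6673): F = (4.034823, -10.826337), so ‖F‖₂ = 11.5538.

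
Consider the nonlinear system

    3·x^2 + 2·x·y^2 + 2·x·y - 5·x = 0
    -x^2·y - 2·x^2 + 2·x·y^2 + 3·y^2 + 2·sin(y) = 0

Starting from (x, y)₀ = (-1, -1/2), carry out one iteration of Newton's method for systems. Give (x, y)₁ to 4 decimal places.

(-0.2609, 1.0443)

At (-1, -1/2): F = (8.5000, -2.208851).
Jacobian J = [[6·x + 2·y^2 + 2·y - 5, 4·x·y + 2·x], [-2·x·y - 4·x + 2·y^2, -x^2 + 4·x·y + 6·y + 2·cos(y)]].
At the point, J = [[-11.5000, 0.0000], [3.5000, -0.244835]] (det J = 2.815601).
Solving J·Δ = −F gives Δ = (0.7391, 1.5443).
Then the next iterate is (x, y)₁ = (-0.2609, 1.0443).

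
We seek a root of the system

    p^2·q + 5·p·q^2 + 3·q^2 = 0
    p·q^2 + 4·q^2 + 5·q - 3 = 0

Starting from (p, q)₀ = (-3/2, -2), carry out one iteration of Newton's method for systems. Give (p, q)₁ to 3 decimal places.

(-0.679, -1.943)

At (-3/2, -2): F = (-22.500, -3.000).
Jacobian J = [[2·p·q + 5·q^2, p^2 + 10·p·q + 6·q], [q^2, 2·p·q + 8·q + 5]].
At the point, J = [[26.000, 20.250], [4.000, -5.000]] (det J = -211.000).
Solving J·Δ = −F gives Δ = (0.821, 0.057).
Then the next iterate is (p, q)₁ = (-0.679, -1.943).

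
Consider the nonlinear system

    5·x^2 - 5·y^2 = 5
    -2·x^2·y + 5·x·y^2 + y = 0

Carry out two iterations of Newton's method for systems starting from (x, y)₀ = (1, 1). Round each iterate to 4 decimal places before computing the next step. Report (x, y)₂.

At (1, 1): F = (-5.0000, 4.0000).
Jacobian J = [[10·x, -10·y], [-4·x·y + 5·y^2, -2·x^2 + 10·x·y + 1]].
At the point, J = [[10.0000, -10.0000], [1.0000, 9.0000]] (det J = 100.0000).
Solving J·Δ = −F gives Δ = (0.0500, -0.4500).
Then the next iterate is (x, y)₁ = (1.0500, 0.5500).
Round to (1.0500, 0.5500) and repeat: F = (-1.0000, 0.925375), J = [[10.5000, -5.5000], [-0.7975, 4.5700]].
Δ = (-0.0119, -0.2046), so (x, y)₂ = (1.0381, 0.3454).

(1.0381, 0.3454)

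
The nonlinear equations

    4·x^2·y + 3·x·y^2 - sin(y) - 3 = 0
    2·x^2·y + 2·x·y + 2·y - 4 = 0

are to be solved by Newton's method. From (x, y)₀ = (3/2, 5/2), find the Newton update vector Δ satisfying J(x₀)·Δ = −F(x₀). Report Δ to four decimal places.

At (3/2, 5/2): F = (47.026528, 19.7500).
Jacobian J = [[8·x·y + 3·y^2, 4·x^2 + 6·x·y - cos(y)], [4·x·y + 2·y, 2·x^2 + 2·x + 2]].
At the point, J = [[48.7500, 32.301144], [20.0000, 9.5000]] (det J = -182.897872).
Solving J·Δ = −F gives Δ = (-1.0454, 0.1218).

(-1.0454, 0.1218)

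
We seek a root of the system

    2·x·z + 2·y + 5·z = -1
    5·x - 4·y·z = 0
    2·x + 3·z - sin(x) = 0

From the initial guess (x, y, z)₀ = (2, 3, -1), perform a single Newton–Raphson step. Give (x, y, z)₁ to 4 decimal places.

(1.1886, 0.3840, -0.3768)

At (2, 3, -1): F = (-2.0000, 22.0000, 0.090703).
Jacobian J = [[2·z, 2, 2·x + 5], [5, -4·z, -4·y], [-cos(x) + 2, 0, 3]].
At the point, J = [[-2.0000, 2.0000, 9.0000], [5.0000, 4.0000, -12.0000], [2.416147, 0.0000, 3.0000]] (det J = -198.968810).
Solving J·Δ = −F gives Δ = (-0.8114, -2.6160, 0.6232).
Then the next iterate is (x, y, z)₁ = (1.1886, 0.3840, -0.3768).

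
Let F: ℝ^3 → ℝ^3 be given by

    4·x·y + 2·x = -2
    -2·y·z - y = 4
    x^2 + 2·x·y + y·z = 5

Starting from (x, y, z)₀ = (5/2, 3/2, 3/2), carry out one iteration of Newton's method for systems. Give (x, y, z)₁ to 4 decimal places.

(3.3864, -1.4091, 2.0455)

At (5/2, 3/2, 3/2): F = (22.0000, -10.0000, 11.0000).
Jacobian J = [[4·y + 2, 4·x, 0], [0, -2·z - 1, -2·y], [2·x + 2·y, 2·x + z, y]].
At the point, J = [[8.0000, 10.0000, 0.0000], [0.0000, -4.0000, -3.0000], [8.0000, 6.5000, 1.5000]] (det J = -132.0000).
Solving J·Δ = −F gives Δ = (0.8864, -2.9091, 0.5455).
Then the next iterate is (x, y, z)₁ = (3.3864, -1.4091, 2.0455).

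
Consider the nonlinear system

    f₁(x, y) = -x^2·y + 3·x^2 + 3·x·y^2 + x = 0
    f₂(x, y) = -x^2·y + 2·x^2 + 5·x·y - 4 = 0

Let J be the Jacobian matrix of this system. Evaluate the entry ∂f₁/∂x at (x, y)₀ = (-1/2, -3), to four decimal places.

22.0000

∂f₁/∂x = -2·x·y + 6·x + 3·y^2 + 1.
At (-1/2, -3) this is 22.0000.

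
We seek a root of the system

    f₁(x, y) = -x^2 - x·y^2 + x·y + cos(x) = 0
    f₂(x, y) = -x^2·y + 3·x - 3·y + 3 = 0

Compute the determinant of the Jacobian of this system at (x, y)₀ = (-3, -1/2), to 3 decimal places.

J = [[-2·x - y^2 + y - sin(x), -2·x·y + x], [-2·x·y + 3, -x^2 - 3]].
At the point, J = [[5.39112, -6.000], [0.000, -12.000]].
det J = -64.693.

-64.693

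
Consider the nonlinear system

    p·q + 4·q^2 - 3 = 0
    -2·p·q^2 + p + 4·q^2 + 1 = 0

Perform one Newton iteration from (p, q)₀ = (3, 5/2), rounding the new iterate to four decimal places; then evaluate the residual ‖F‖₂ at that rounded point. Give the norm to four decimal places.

At (3, 5/2): F = (29.5000, -8.5000).
Jacobian J = [[q, p + 8·q], [-2·q^2 + 1, -4·p·q + 8·q]].
At the point, J = [[2.5000, 23.0000], [-11.5000, -10.0000]] (det J = 239.5000).
Solving J·Δ = −F gives Δ = (0.4154, -1.3278).
Then the next iterate is (p, q)₁ = (3.4154, 1.1722).
Re-evaluating at (3.4154, 1.1722): F = (6.499743, 0.525731), so ‖F‖₂ = 6.5210.

6.5210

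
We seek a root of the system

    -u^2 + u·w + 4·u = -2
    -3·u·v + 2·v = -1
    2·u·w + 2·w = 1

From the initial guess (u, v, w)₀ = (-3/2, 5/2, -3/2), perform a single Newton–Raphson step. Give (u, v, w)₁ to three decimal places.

(-1.025, 0.394, -2.425)

At (-3/2, 5/2, -3/2): F = (-4.000, 17.250, 0.500).
Jacobian J = [[-2·u + w + 4, 0, u], [-3·v, -3·u + 2, 0], [2·w, 0, 2·u + 2]].
At the point, J = [[5.500, 0.000, -1.500], [-7.500, 6.500, 0.000], [-3.000, 0.000, -1.000]] (det J = -65.000).
Solving J·Δ = −F gives Δ = (0.475, -2.106, -0.925).
Then the next iterate is (u, v, w)₁ = (-1.025, 0.394, -2.425).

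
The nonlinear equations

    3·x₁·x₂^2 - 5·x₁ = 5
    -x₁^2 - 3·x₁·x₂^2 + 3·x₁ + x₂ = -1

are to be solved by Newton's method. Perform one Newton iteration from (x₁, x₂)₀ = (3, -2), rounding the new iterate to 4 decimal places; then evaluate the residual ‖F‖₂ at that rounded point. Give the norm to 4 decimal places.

At (3, -2): F = (16.0000, -37.0000).
Jacobian J = [[3·x₂^2 - 5, 6·x₁·x₂], [-2·x₁ - 3·x₂^2 + 3, -6·x₁·x₂ + 1]].
At the point, J = [[7.0000, -36.0000], [-15.0000, 37.0000]] (det J = -281.0000).
Solving J·Δ = −F gives Δ = (-2.6335, -0.0676).
Then the next iterate is (x₁, x₂)₁ = (0.3665, -2.0676).
Re-evaluating at (0.3665, -2.0676): F = (-2.132171, -4.802752), so ‖F‖₂ = 5.2548.

5.2548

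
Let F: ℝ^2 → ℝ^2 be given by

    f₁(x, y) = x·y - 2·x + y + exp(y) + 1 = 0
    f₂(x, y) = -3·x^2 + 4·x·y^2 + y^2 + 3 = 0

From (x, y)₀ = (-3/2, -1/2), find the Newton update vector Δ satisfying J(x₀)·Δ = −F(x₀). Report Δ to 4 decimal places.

(1.8293, -2.6586)

At (-3/2, -1/2): F = (4.856531, -5.0000).
Jacobian J = [[y - 2, x + exp(y) + 1], [-6·x + 4·y^2, 8·x·y + 2·y]].
At the point, J = [[-2.5000, 0.106531], [10.0000, 5.0000]] (det J = -13.565307).
Solving J·Δ = −F gives Δ = (1.8293, -2.6586).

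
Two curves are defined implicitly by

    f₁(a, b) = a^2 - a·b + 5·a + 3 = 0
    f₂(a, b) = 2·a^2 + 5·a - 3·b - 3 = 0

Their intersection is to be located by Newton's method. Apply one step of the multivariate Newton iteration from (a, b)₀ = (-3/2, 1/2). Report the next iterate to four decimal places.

At (-3/2, 1/2): F = (-1.5000, -7.5000).
Jacobian J = [[2·a - b + 5, -a], [4·a + 5, -3]].
At the point, J = [[1.5000, 1.5000], [-1.0000, -3.0000]] (det J = -3.0000).
Solving J·Δ = −F gives Δ = (5.2500, -4.2500).
Then the next iterate is (a, b)₁ = (3.7500, -3.7500).

(3.7500, -3.7500)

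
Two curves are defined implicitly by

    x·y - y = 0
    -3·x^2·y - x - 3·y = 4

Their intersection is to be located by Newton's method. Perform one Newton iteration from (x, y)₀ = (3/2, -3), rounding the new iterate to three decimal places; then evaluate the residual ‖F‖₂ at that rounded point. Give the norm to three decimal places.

At (3/2, -3): F = (-1.500, 23.750).
Jacobian J = [[y, x - 1], [-6·x·y - 1, -3·x^2 - 3]].
At the point, J = [[-3.000, 0.500], [26.000, -9.750]] (det J = 16.250).
Solving J·Δ = −F gives Δ = (-0.169, 1.985).
Then the next iterate is (x, y)₁ = (1.331, -1.015).
Re-evaluating at (1.331, -1.015): F = (-0.33596, 3.10840), so ‖F‖₂ = 3.127.

3.127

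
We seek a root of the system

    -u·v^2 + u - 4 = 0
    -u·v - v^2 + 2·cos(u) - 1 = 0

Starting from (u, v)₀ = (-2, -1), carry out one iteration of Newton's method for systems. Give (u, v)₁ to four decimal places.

At (-2, -1): F = (-4.0000, -4.832294).
Jacobian J = [[-v^2 + 1, -2·u·v], [-v - 2·sin(u), -u - 2·v]].
At the point, J = [[0.0000, -4.0000], [2.818595, 4.0000]] (det J = 11.274379).
Solving J·Δ = −F gives Δ = (3.1336, -1.0000).
Then the next iterate is (u, v)₁ = (1.1336, -2.0000).

(1.1336, -2.0000)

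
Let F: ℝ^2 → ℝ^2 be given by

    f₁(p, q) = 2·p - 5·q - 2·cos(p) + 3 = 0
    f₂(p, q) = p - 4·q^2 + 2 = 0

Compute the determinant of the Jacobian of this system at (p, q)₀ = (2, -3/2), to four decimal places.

50.8231

J = [[2·sin(p) + 2, -5], [1, -8·q]].
At the point, J = [[3.818595, -5.0000], [1.0000, 12.0000]].
det J = 50.8231.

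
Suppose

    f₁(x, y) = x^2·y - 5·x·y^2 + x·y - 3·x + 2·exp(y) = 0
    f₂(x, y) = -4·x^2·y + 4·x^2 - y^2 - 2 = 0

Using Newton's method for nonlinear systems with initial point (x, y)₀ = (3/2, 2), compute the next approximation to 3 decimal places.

(1.730, 0.634)

At (3/2, 2): F = (-12.22189, -15.000).
Jacobian J = [[2·x·y - 5·y^2 + y - 3, x^2 - 10·x·y + x + 2·exp(y)], [-8·x·y + 8·x, -4·x^2 - 2·y]].
At the point, J = [[-15.000, -11.47189], [-12.000, -13.000]] (det J = 57.33735).
Solving J·Δ = −F gives Δ = (0.230, -1.366).
Then the next iterate is (x, y)₁ = (1.730, 0.634).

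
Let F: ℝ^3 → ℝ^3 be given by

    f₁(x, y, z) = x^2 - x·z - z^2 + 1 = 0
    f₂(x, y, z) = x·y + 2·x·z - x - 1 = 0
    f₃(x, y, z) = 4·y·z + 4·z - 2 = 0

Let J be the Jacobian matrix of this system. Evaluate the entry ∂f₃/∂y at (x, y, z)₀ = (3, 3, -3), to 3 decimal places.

∂f₃/∂y = 4·z.
At (3, 3, -3) this is -12.000.

-12.000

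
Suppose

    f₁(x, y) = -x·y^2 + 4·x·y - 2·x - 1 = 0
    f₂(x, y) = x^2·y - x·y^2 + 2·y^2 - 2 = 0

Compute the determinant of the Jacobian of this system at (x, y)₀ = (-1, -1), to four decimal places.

41.0000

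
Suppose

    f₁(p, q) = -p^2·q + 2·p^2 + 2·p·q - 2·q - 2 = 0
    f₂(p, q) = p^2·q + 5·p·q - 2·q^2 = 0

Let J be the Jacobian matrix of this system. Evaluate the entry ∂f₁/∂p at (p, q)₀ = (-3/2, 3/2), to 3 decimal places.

∂f₁/∂p = -2·p·q + 4·p + 2·q.
At (-3/2, 3/2) this is 1.500.

1.500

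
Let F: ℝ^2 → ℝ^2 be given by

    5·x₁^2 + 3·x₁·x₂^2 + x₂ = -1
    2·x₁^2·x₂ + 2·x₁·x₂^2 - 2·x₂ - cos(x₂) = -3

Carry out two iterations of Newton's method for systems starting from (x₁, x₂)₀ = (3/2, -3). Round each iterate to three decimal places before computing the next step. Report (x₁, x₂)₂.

At (3/2, -3): F = (49.750, 23.48999).
Jacobian J = [[10·x₁ + 3·x₂^2, 6·x₁·x₂ + 1], [4·x₁·x₂ + 2·x₂^2, 2·x₁^2 + 4·x₁·x₂ + sin(x₂) - 2]].
At the point, J = [[42.000, -26.000], [0.000, -15.64112]] (det J = -656.92704).
Solving J·Δ = −F gives Δ = (-0.255, 1.502).
Then the next iterate is (x₁, x₂)₁ = (1.245, -1.498).
Round to (1.245, -1.498) and repeat: F = (15.63348, 6.86696), J = [[19.18201, -10.19006], [-2.97203, -7.35734]].
Δ = (-0.263, 1.040), so (x₁, x₂)₂ = (0.982, -0.458).

(0.982, -0.458)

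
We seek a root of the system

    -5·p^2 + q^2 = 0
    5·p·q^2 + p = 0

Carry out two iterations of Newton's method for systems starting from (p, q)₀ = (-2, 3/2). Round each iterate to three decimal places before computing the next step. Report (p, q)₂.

(-0.564, 0.733)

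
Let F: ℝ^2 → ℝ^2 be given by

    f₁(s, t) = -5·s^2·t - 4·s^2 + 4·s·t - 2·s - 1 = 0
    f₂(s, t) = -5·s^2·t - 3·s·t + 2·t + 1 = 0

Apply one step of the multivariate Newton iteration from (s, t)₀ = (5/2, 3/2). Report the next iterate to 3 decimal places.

(1.419, 1.263)

At (5/2, 3/2): F = (-62.875, -54.125).
Jacobian J = [[-10·s·t - 8·s + 4·t - 2, -5·s^2 + 4·s], [-10·s·t - 3·t, -5·s^2 - 3·s + 2]].
At the point, J = [[-53.500, -21.250], [-42.000, -36.750]] (det J = 1073.625).
Solving J·Δ = −F gives Δ = (-1.081, -0.237).
Then the next iterate is (s, t)₁ = (1.419, 1.263).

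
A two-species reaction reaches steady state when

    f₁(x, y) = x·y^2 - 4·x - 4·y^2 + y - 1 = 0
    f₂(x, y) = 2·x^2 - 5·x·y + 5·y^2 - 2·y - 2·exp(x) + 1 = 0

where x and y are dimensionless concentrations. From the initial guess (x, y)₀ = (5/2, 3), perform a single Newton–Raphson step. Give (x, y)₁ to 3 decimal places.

(-0.093, -1.308)

At (5/2, 3): F = (-21.500, -9.36499).
Jacobian J = [[y^2 - 4, 2·x·y - 8·y + 1], [4·x - 5·y - 2·exp(x), -5·x + 10·y - 2]].
At the point, J = [[5.000, -8.000], [-29.36499, 15.500]] (det J = -157.41990).
Solving J·Δ = −F gives Δ = (-2.593, -4.308).
Then the next iterate is (x, y)₁ = (-0.093, -1.308).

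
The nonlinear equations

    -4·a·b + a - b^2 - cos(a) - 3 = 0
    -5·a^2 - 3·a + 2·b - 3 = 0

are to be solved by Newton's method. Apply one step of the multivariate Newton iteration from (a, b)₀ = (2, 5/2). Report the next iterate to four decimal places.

At (2, 5/2): F = (-26.833853, -24.0000).
Jacobian J = [[-4·b + sin(a) + 1, -4·a - 2·b], [-10·a - 3, 2]].
At the point, J = [[-8.090703, -13.0000], [-23.0000, 2.0000]] (det J = -315.181405).
Solving J·Δ = −F gives Δ = (-1.1602, -1.3421).
Then the next iterate is (a, b)₁ = (0.8398, 1.1579).

(0.8398, 1.1579)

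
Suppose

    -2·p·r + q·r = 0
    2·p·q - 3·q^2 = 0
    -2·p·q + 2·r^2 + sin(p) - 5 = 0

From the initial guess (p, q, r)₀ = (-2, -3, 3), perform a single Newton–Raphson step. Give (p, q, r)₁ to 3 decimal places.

(-0.901, -1.458, 1.967)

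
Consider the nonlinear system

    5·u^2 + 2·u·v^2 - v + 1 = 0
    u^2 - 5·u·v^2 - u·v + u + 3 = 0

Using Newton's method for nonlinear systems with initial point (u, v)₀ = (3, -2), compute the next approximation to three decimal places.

(1.345, -1.635)

At (3, -2): F = (72.000, -39.000).
Jacobian J = [[10·u + 2·v^2, 4·u·v - 1], [2·u - 5·v^2 - v + 1, -10·u·v - u]].
At the point, J = [[38.000, -25.000], [-11.000, 57.000]] (det J = 1891.000).
Solving J·Δ = −F gives Δ = (-1.655, 0.365).
Then the next iterate is (u, v)₁ = (1.345, -1.635).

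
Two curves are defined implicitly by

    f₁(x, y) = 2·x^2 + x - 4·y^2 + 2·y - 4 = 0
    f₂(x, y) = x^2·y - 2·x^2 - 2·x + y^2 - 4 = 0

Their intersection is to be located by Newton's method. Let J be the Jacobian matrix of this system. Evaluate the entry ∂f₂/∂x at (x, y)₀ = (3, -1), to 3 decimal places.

∂f₂/∂x = 2·x·y - 4·x - 2.
At (3, -1) this is -20.000.

-20.000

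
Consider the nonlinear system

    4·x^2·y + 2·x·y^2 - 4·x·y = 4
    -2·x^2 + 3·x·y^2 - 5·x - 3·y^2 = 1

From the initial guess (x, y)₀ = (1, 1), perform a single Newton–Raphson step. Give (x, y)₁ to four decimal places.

At (1, 1): F = (-2.0000, -8.0000).
Jacobian J = [[8·x·y + 2·y^2 - 4·y, 4·x^2 + 4·x·y - 4·x], [-4·x + 3·y^2 - 5, 6·x·y - 6·y]].
At the point, J = [[6.0000, 4.0000], [-6.0000, 0.0000]] (det J = 24.0000).
Solving J·Δ = −F gives Δ = (-1.3333, 2.5000).
Then the next iterate is (x, y)₁ = (-0.3333, 3.5000).

(-0.3333, 3.5000)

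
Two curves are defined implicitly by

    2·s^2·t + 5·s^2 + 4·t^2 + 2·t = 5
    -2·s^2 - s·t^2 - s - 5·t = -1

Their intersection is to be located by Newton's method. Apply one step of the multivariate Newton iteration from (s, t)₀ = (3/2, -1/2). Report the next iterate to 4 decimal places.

(1.2147, -0.7304)

At (3/2, -1/2): F = (4.0000, -2.8750).
Jacobian J = [[4·s·t + 10·s, 2·s^2 + 8·t + 2], [-4·s - t^2 - 1, -2·s·t - 5]].
At the point, J = [[12.0000, 2.5000], [-7.2500, -3.5000]] (det J = -23.8750).
Solving J·Δ = −F gives Δ = (-0.2853, -0.2304).
Then the next iterate is (s, t)₁ = (1.2147, -0.7304).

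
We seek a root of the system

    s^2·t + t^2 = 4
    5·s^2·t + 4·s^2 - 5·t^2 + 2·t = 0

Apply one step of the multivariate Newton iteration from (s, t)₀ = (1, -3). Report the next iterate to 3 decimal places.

At (1, -3): F = (2.000, -62.000).
Jacobian J = [[2·s·t, s^2 + 2·t], [10·s·t + 8·s, 5·s^2 - 10·t + 2]].
At the point, J = [[-6.000, -5.000], [-22.000, 37.000]] (det J = -332.000).
Solving J·Δ = −F gives Δ = (-0.711, 1.253).
Then the next iterate is (s, t)₁ = (0.289, -1.747).

(0.289, -1.747)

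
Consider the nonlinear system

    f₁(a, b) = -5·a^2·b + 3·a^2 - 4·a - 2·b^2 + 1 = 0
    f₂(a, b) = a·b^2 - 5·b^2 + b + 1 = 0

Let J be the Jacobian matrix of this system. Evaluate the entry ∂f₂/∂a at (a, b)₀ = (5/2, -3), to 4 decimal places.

9.0000

∂f₂/∂a = b^2.
At (5/2, -3) this is 9.0000.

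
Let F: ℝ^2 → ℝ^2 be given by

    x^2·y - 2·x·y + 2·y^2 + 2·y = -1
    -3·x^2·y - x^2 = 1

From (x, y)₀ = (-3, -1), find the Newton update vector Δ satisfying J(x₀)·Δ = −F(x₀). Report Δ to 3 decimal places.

(2.617, -0.533)

At (-3, -1): F = (-14.000, 17.000).
Jacobian J = [[2·x·y - 2·y, x^2 - 2·x + 4·y + 2], [-6·x·y - 2·x, -3·x^2]].
At the point, J = [[8.000, 13.000], [-12.000, -27.000]] (det J = -60.000).
Solving J·Δ = −F gives Δ = (2.617, -0.533).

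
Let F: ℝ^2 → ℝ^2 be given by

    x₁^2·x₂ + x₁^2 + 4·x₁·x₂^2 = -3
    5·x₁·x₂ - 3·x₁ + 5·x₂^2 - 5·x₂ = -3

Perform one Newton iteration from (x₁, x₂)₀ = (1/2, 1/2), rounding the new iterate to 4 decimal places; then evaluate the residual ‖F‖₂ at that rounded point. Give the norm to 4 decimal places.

6.9491

At (1/2, 1/2): F = (3.8750, 1.5000).
Jacobian J = [[2·x₁·x₂ + 2·x₁ + 4·x₂^2, x₁^2 + 8·x₁·x₂], [5·x₂ - 3, 5·x₁ + 10·x₂ - 5]].
At the point, J = [[2.5000, 2.2500], [-0.5000, 2.5000]] (det J = 7.3750).
Solving J·Δ = −F gives Δ = (-0.8559, -0.7712).
Then the next iterate is (x₁, x₂)₁ = (-0.3559, -0.2712).
Re-evaluating at (-0.3559, -0.2712): F = (2.987608, 6.274048), so ‖F‖₂ = 6.9491.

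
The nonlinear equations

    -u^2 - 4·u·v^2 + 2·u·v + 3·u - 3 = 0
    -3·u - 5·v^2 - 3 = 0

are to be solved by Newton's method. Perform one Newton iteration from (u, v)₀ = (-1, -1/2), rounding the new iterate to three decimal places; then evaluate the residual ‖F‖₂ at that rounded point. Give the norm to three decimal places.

2146.694

At (-1, -1/2): F = (-5.000, -1.250).
Jacobian J = [[-2·u - 4·v^2 + 2·v + 3, -8·u·v + 2·u], [-3, -10·v]].
At the point, J = [[3.000, -6.000], [-3.000, 5.000]] (det J = -3.000).
Solving J·Δ = −F gives Δ = (-10.833, -6.250).
Then the next iterate is (u, v)₁ = (-11.833, -6.750).
Re-evaluating at (-11.833, -6.750): F = (2137.79086, -195.31350), so ‖F‖₂ = 2146.694.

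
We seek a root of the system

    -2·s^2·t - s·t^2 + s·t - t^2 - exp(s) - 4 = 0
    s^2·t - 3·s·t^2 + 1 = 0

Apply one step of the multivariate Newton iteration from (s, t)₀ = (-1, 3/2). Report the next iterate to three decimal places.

(2.113, 3.610)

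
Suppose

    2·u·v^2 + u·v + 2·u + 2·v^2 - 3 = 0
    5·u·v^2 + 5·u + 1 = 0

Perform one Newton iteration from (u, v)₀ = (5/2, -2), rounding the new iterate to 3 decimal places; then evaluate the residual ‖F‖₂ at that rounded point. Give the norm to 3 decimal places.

17.621

At (5/2, -2): F = (25.000, 63.500).
Jacobian J = [[2·v^2 + v + 2, 4·u·v + u + 4·v], [5·v^2 + 5, 10·u·v]].
At the point, J = [[8.000, -25.500], [25.000, -50.000]] (det J = 237.500).
Solving J·Δ = −F gives Δ = (-1.555, 0.493).
Then the next iterate is (u, v)₁ = (0.945, -1.507).
Re-evaluating at (0.945, -1.507): F = (6.30027, 16.45571), so ‖F‖₂ = 17.621.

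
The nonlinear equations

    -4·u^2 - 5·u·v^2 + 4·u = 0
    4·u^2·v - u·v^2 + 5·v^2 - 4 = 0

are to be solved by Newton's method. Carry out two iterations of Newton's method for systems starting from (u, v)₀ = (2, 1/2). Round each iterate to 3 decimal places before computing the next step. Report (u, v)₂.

At (2, 1/2): F = (-10.500, 4.750).
Jacobian J = [[-8·u - 5·v^2 + 4, -10·u·v], [8·u·v - v^2, 4·u^2 - 2·u·v + 10·v]].
At the point, J = [[-13.250, -10.000], [7.750, 19.000]] (det J = -174.250).
Solving J·Δ = −F gives Δ = (-0.872, 0.106).
Then the next iterate is (u, v)₁ = (1.128, 0.606).
Round to (1.128, 0.606) and repeat: F = (-2.64875, 0.50620), J = [[-6.86018, -6.83568], [5.10131, 9.78240]].
Δ = (-0.696, 0.311), so (u, v)₂ = (0.432, 0.917).

(0.432, 0.917)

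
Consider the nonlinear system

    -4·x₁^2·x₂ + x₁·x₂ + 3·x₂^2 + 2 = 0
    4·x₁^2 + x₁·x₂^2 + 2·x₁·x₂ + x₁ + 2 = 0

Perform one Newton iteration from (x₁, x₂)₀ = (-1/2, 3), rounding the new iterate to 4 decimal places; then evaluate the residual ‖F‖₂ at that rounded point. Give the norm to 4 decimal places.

6.5588

At (-1/2, 3): F = (24.5000, -5.0000).
Jacobian J = [[-8·x₁·x₂ + x₂, -4·x₁^2 + x₁ + 6·x₂], [8·x₁ + x₂^2 + 2·x₂ + 1, 2·x₁·x₂ + 2·x₁]].
At the point, J = [[15.0000, 16.5000], [12.0000, -4.0000]] (det J = -258.0000).
Solving J·Δ = −F gives Δ = (-0.0601, -1.4302).
Then the next iterate is (x₁, x₂)₁ = (-0.5601, 1.5698).
Re-evaluating at (-0.5601, 1.5698): F = (6.543711, -0.443981), so ‖F‖₂ = 6.5588.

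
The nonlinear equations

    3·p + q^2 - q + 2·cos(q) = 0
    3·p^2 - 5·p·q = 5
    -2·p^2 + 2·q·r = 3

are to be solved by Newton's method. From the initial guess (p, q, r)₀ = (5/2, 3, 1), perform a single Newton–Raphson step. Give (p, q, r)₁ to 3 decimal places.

(1.648, 1.100, 1.797)

At (5/2, 3, 1): F = (11.52002, -23.750, -9.500).
Jacobian J = [[3, 2·q - 2·sin(q) - 1, 0], [6·p - 5·q, -5·p, 0], [-4·p, 2·r, 2·q]].
At the point, J = [[3.000, 4.71776, 0.000], [0.000, -12.500, 0.000], [-10.000, 2.000, 6.000]] (det J = -225.000).
Solving J·Δ = −F gives Δ = (-0.852, -1.900, 0.797).
Then the next iterate is (p, q, r)₁ = (1.648, 1.100, 1.797).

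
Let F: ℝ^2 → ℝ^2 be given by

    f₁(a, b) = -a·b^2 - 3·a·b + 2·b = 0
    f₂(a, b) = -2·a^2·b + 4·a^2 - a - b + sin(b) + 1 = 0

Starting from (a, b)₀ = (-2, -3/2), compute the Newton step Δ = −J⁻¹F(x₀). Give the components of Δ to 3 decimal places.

At (-2, -3/2): F = (-7.500, 31.50251).
Jacobian J = [[-b^2 - 3·b, -2·a·b - 3·a + 2], [-4·a·b + 8·a - 1, -2·a^2 + cos(b) - 1]].
At the point, J = [[2.250, 2.000], [-29.000, -8.92926]] (det J = 37.90916).
Solving J·Δ = −F gives Δ = (-0.105, 3.868).

(-0.105, 3.868)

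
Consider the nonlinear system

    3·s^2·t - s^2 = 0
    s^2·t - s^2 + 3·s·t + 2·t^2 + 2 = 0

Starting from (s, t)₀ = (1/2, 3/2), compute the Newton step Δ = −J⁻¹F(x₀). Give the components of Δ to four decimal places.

(-0.0053, -1.1417)

At (1/2, 3/2): F = (0.8750, 8.8750).
Jacobian J = [[6·s·t - 2·s, 3·s^2], [2·s·t - 2·s + 3·t, s^2 + 3·s + 4·t]].
At the point, J = [[3.5000, 0.7500], [5.0000, 7.7500]] (det J = 23.3750).
Solving J·Δ = −F gives Δ = (-0.0053, -1.1417).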